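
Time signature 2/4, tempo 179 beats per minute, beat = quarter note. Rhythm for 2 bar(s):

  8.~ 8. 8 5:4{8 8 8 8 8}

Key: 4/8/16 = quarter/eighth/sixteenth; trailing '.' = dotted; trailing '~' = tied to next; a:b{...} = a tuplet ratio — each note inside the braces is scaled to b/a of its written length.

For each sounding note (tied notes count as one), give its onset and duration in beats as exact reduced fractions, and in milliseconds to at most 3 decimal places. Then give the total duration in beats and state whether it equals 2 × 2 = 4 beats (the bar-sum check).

1) 0.0ms=0b +502.793ms=3/2b
2) 502.793ms=3/2b +167.598ms=1/2b
3) 670.391ms=2b +134.078ms=2/5b
4) 804.469ms=12/5b +134.078ms=2/5b
5) 938.547ms=14/5b +134.078ms=2/5b
6) 1072.626ms=16/5b +134.078ms=2/5b
7) 1206.704ms=18/5b +134.078ms=2/5b
Σ=4b of 4 (179bpm 2/4) — PASS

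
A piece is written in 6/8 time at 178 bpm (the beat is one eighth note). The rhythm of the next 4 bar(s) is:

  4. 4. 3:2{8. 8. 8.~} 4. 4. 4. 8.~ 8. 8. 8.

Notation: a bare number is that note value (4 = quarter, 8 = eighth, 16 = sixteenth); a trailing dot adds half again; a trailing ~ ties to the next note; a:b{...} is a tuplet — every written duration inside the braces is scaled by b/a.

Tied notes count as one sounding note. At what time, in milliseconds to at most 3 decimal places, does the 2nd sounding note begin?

1. 0.0ms @ 0 + 1011.236ms (3)
2. 1011.236ms @ 3 + 1011.236ms (3)
3. 2022.472ms @ 6 + 337.079ms (1)
4. 2359.551ms @ 7 + 337.079ms (1)
5. 2696.629ms @ 8 + 1348.315ms (4)
6. 4044.944ms @ 12 + 1011.236ms (3)
7. 5056.18ms @ 15 + 1011.236ms (3)
8. 6067.416ms @ 18 + 1011.236ms (3)
9. 7078.652ms @ 21 + 505.618ms (3/2)
10. 7584.27ms @ 45/2 + 505.618ms (3/2)

note 2 onset = 3b = 1011.236ms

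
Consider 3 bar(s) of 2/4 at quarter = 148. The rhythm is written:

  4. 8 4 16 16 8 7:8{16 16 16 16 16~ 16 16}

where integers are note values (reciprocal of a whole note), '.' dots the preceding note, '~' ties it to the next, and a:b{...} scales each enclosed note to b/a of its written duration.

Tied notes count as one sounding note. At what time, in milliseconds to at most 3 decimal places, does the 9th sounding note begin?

1. 0.0ms @ 0 + 608.108ms (3/2)
2. 608.108ms @ 3/2 + 202.703ms (1/2)
3. 810.811ms @ 2 + 405.405ms (1)
4. 1216.216ms @ 3 + 101.351ms (1/4)
5. 1317.568ms @ 13/4 + 101.351ms (1/4)
6. 1418.919ms @ 7/2 + 202.703ms (1/2)
7. 1621.622ms @ 4 + 115.83ms (2/7)
8. 1737.452ms @ 30/7 + 115.83ms (2/7)
9. 1853.282ms @ 32/7 + 115.83ms (2/7)
10. 1969.112ms @ 34/7 + 115.83ms (2/7)
11. 2084.942ms @ 36/7 + 231.66ms (4/7)
12. 2316.602ms @ 40/7 + 115.83ms (2/7)

note 9 onset = 32/7b = 1853.282ms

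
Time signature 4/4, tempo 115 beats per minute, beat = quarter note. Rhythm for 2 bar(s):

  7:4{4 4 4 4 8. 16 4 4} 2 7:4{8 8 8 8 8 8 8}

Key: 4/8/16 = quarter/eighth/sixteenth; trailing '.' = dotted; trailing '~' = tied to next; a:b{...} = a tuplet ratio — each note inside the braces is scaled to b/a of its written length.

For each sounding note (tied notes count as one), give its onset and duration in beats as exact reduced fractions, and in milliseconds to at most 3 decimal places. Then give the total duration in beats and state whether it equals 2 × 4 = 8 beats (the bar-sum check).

1) 0.0ms=0b +298.137ms=4/7b
2) 298.137ms=4/7b +298.137ms=4/7b
3) 596.273ms=8/7b +298.137ms=4/7b
4) 894.41ms=12/7b +298.137ms=4/7b
5) 1192.547ms=16/7b +223.602ms=3/7b
6) 1416.149ms=19/7b +74.534ms=1/7b
7) 1490.683ms=20/7b +298.137ms=4/7b
8) 1788.82ms=24/7b +298.137ms=4/7b
9) 2086.957ms=4b +1043.478ms=2b
10) 3130.435ms=6b +149.068ms=2/7b
11) 3279.503ms=44/7b +149.068ms=2/7b
12) 3428.571ms=46/7b +149.068ms=2/7b
13) 3577.64ms=48/7b +149.068ms=2/7b
14) 3726.708ms=50/7b +149.068ms=2/7b
15) 3875.776ms=52/7b +149.068ms=2/7b
16) 4024.845ms=54/7b +149.068ms=2/7b
Σ=8b of 8 (115bpm 4/4) — PASS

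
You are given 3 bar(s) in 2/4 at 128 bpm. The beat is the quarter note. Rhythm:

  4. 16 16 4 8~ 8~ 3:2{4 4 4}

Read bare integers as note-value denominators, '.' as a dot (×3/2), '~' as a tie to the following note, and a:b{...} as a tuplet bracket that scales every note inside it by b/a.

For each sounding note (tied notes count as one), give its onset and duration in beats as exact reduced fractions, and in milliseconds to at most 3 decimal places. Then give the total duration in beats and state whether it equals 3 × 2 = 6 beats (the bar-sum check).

1) 0.0ms=0b +703.125ms=3/2b
2) 703.125ms=3/2b +117.188ms=1/4b
3) 820.312ms=7/4b +117.188ms=1/4b
4) 937.5ms=2b +468.75ms=1b
5) 1406.25ms=3b +781.25ms=5/3b
6) 2187.5ms=14/3b +312.5ms=2/3b
7) 2500.0ms=16/3b +312.5ms=2/3b
Σ=6b of 6 (128bpm 2/4) — PASS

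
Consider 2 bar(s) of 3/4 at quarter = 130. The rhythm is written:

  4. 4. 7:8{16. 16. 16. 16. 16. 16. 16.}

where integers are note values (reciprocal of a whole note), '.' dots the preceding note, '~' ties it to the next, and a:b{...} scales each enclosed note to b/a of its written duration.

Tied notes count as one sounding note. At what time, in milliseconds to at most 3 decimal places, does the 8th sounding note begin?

1. 0.0ms @ 0 + 692.308ms (3/2)
2. 692.308ms @ 3/2 + 692.308ms (3/2)
3. 1384.615ms @ 3 + 197.802ms (3/7)
4. 1582.418ms @ 24/7 + 197.802ms (3/7)
5. 1780.22ms @ 27/7 + 197.802ms (3/7)
6. 1978.022ms @ 30/7 + 197.802ms (3/7)
7. 2175.824ms @ 33/7 + 197.802ms (3/7)
8. 2373.626ms @ 36/7 + 197.802ms (3/7)
9. 2571.429ms @ 39/7 + 197.802ms (3/7)

note 8 onset = 36/7b = 2373.626ms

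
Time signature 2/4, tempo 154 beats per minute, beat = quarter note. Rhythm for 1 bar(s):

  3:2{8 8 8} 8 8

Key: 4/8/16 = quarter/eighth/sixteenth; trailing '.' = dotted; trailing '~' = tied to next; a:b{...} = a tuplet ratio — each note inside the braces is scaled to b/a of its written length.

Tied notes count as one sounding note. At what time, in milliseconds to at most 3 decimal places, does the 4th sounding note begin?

note 4 onset = 1b = 389.61ms

1. 0.0ms @ 0 + 129.87ms (1/3)
2. 129.87ms @ 1/3 + 129.87ms (1/3)
3. 259.74ms @ 2/3 + 129.87ms (1/3)
4. 389.61ms @ 1 + 194.805ms (1/2)
5. 584.416ms @ 3/2 + 194.805ms (1/2)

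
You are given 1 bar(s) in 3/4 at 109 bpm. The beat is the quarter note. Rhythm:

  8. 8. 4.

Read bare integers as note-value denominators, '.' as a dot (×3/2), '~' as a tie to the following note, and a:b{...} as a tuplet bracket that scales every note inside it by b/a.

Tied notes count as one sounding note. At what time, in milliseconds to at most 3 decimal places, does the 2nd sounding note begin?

note 2 onset = 3/4b = 412.844ms

1. 0.0ms @ 0 + 412.844ms (3/4)
2. 412.844ms @ 3/4 + 412.844ms (3/4)
3. 825.688ms @ 3/2 + 825.688ms (3/2)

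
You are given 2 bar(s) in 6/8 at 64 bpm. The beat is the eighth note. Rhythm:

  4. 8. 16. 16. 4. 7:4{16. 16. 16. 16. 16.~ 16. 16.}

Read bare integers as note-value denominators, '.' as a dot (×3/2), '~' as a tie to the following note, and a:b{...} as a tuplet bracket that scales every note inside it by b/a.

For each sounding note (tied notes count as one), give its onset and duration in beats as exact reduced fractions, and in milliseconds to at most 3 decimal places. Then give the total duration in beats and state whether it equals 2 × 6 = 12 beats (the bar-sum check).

1) 0.0ms=0b +2812.5ms=3b
2) 2812.5ms=3b +1406.25ms=3/2b
3) 4218.75ms=9/2b +703.125ms=3/4b
4) 4921.875ms=21/4b +703.125ms=3/4b
5) 5625.0ms=6b +2812.5ms=3b
6) 8437.5ms=9b +401.786ms=3/7b
7) 8839.286ms=66/7b +401.786ms=3/7b
8) 9241.071ms=69/7b +401.786ms=3/7b
9) 9642.857ms=72/7b +401.786ms=3/7b
10) 10044.643ms=75/7b +803.571ms=6/7b
11) 10848.214ms=81/7b +401.786ms=3/7b
Σ=12b of 12 (64bpm 6/8) — PASS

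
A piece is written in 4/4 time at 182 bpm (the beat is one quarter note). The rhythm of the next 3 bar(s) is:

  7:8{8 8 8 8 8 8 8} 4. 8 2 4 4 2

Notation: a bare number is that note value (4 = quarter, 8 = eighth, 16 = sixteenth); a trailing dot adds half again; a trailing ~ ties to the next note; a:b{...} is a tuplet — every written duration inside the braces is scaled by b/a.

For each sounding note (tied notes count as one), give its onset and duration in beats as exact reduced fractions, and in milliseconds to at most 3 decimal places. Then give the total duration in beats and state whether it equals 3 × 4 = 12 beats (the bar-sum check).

1) 0.0ms=0b +188.383ms=4/7b
2) 188.383ms=4/7b +188.383ms=4/7b
3) 376.766ms=8/7b +188.383ms=4/7b
4) 565.149ms=12/7b +188.383ms=4/7b
5) 753.532ms=16/7b +188.383ms=4/7b
6) 941.915ms=20/7b +188.383ms=4/7b
7) 1130.298ms=24/7b +188.383ms=4/7b
8) 1318.681ms=4b +494.505ms=3/2b
9) 1813.187ms=11/2b +164.835ms=1/2b
10) 1978.022ms=6b +659.341ms=2b
11) 2637.363ms=8b +329.67ms=1b
12) 2967.033ms=9b +329.67ms=1b
13) 3296.703ms=10b +659.341ms=2b
Σ=12b of 12 (182bpm 4/4) — PASS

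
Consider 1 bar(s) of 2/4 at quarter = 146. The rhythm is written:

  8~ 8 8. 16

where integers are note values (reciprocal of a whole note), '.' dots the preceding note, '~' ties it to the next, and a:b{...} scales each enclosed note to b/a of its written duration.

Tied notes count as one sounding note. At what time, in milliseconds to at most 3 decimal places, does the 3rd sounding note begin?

1. 0.0ms @ 0 + 410.959ms (1)
2. 410.959ms @ 1 + 308.219ms (3/4)
3. 719.178ms @ 7/4 + 102.74ms (1/4)

note 3 onset = 7/4b = 719.178ms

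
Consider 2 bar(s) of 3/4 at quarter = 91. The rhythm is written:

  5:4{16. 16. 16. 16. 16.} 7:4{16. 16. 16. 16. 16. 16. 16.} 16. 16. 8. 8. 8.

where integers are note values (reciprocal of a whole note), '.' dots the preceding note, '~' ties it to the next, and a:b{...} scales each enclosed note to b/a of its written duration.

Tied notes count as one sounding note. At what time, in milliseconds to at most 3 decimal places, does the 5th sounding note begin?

1. 0.0ms @ 0 + 197.802ms (3/10)
2. 197.802ms @ 3/10 + 197.802ms (3/10)
3. 395.604ms @ 3/5 + 197.802ms (3/10)
4. 593.407ms @ 9/10 + 197.802ms (3/10)
5. 791.209ms @ 6/5 + 197.802ms (3/10)
6. 989.011ms @ 3/2 + 141.287ms (3/14)
7. 1130.298ms @ 12/7 + 141.287ms (3/14)
8. 1271.586ms @ 27/14 + 141.287ms (3/14)
9. 1412.873ms @ 15/7 + 141.287ms (3/14)
10. 1554.16ms @ 33/14 + 141.287ms (3/14)
11. 1695.447ms @ 18/7 + 141.287ms (3/14)
12. 1836.735ms @ 39/14 + 141.287ms (3/14)
13. 1978.022ms @ 3 + 247.253ms (3/8)
14. 2225.275ms @ 27/8 + 247.253ms (3/8)
15. 2472.527ms @ 15/4 + 494.505ms (3/4)
16. 2967.033ms @ 9/2 + 494.505ms (3/4)
17. 3461.538ms @ 21/4 + 494.505ms (3/4)

note 5 onset = 6/5b = 791.209ms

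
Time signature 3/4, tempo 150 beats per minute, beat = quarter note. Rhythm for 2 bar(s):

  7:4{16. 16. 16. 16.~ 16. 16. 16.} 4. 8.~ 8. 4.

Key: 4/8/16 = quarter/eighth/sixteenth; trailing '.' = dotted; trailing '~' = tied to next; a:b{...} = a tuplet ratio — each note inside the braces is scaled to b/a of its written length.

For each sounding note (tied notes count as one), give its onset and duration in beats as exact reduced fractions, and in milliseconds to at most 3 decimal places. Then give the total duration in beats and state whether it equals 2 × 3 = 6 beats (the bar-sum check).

1) 0.0ms=0b +85.714ms=3/14b
2) 85.714ms=3/14b +85.714ms=3/14b
3) 171.429ms=3/7b +85.714ms=3/14b
4) 257.143ms=9/14b +171.429ms=3/7b
5) 428.571ms=15/14b +85.714ms=3/14b
6) 514.286ms=9/7b +85.714ms=3/14b
7) 600.0ms=3/2b +600.0ms=3/2b
8) 1200.0ms=3b +600.0ms=3/2b
9) 1800.0ms=9/2b +600.0ms=3/2b
Σ=6b of 6 (150bpm 3/4) — PASS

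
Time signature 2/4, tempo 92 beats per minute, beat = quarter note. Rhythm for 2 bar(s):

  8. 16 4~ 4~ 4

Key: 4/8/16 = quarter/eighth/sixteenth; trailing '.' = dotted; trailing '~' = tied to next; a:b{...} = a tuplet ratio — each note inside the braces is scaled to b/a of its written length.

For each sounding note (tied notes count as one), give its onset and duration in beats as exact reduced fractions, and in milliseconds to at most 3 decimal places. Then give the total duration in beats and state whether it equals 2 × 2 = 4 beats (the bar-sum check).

1) 0.0ms=0b +489.13ms=3/4b
2) 489.13ms=3/4b +163.043ms=1/4b
3) 652.174ms=1b +1956.522ms=3b
Σ=4b of 4 (92bpm 2/4) — PASS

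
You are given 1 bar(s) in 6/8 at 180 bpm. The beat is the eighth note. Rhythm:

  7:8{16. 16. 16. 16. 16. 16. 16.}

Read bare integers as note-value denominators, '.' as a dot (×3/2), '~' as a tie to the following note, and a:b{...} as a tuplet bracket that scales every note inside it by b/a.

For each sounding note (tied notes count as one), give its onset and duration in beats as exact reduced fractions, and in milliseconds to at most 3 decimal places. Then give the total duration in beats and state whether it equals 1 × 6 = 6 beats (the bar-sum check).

1) 0.0ms=0b +285.714ms=6/7b
2) 285.714ms=6/7b +285.714ms=6/7b
3) 571.429ms=12/7b +285.714ms=6/7b
4) 857.143ms=18/7b +285.714ms=6/7b
5) 1142.857ms=24/7b +285.714ms=6/7b
6) 1428.571ms=30/7b +285.714ms=6/7b
7) 1714.286ms=36/7b +285.714ms=6/7b
Σ=6b of 6 (180bpm 6/8) — PASS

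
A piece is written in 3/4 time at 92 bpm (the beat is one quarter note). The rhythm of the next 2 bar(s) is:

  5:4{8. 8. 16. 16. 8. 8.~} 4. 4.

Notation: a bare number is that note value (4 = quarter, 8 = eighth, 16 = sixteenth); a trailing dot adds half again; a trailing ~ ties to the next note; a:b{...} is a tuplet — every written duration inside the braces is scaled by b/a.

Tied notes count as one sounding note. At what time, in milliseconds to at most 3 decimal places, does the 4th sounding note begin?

1. 0.0ms @ 0 + 391.304ms (3/5)
2. 391.304ms @ 3/5 + 391.304ms (3/5)
3. 782.609ms @ 6/5 + 195.652ms (3/10)
4. 978.261ms @ 3/2 + 195.652ms (3/10)
5. 1173.913ms @ 9/5 + 391.304ms (3/5)
6. 1565.217ms @ 12/5 + 1369.565ms (21/10)
7. 2934.783ms @ 9/2 + 978.261ms (3/2)

note 4 onset = 3/2b = 978.261ms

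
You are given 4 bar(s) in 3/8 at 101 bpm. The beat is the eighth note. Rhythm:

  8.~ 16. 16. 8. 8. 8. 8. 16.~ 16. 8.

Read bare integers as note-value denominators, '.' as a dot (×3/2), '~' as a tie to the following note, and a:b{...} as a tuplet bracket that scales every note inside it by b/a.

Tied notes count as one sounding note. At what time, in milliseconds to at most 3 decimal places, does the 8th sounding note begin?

note 8 onset = 21/2b = 6237.624ms

1. 0.0ms @ 0 + 1336.634ms (9/4)
2. 1336.634ms @ 9/4 + 445.545ms (3/4)
3. 1782.178ms @ 3 + 891.089ms (3/2)
4. 2673.267ms @ 9/2 + 891.089ms (3/2)
5. 3564.356ms @ 6 + 891.089ms (3/2)
6. 4455.446ms @ 15/2 + 891.089ms (3/2)
7. 5346.535ms @ 9 + 891.089ms (3/2)
8. 6237.624ms @ 21/2 + 891.089ms (3/2)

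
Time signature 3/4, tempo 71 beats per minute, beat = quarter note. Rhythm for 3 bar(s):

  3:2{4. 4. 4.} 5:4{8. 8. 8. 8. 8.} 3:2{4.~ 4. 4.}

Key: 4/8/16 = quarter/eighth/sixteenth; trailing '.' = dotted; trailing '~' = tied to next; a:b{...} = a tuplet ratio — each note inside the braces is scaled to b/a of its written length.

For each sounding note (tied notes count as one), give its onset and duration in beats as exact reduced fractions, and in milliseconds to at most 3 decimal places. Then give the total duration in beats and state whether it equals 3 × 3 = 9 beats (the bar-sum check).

1) 0.0ms=0b +845.07ms=1b
2) 845.07ms=1b +845.07ms=1b
3) 1690.141ms=2b +845.07ms=1b
4) 2535.211ms=3b +507.042ms=3/5b
5) 3042.254ms=18/5b +507.042ms=3/5b
6) 3549.296ms=21/5b +507.042ms=3/5b
7) 4056.338ms=24/5b +507.042ms=3/5b
8) 4563.38ms=27/5b +507.042ms=3/5b
9) 5070.423ms=6b +1690.141ms=2b
10) 6760.563ms=8b +845.07ms=1b
Σ=9b of 9 (71bpm 3/4) — PASS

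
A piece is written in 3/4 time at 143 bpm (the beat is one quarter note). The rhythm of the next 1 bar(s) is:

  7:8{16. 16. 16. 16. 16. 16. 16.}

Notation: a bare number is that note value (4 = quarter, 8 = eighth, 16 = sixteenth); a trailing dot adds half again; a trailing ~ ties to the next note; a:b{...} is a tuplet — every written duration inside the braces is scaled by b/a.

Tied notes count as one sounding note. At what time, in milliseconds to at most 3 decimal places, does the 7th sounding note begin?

note 7 onset = 18/7b = 1078.921ms

1. 0.0ms @ 0 + 179.82ms (3/7)
2. 179.82ms @ 3/7 + 179.82ms (3/7)
3. 359.64ms @ 6/7 + 179.82ms (3/7)
4. 539.461ms @ 9/7 + 179.82ms (3/7)
5. 719.281ms @ 12/7 + 179.82ms (3/7)
6. 899.101ms @ 15/7 + 179.82ms (3/7)
7. 1078.921ms @ 18/7 + 179.82ms (3/7)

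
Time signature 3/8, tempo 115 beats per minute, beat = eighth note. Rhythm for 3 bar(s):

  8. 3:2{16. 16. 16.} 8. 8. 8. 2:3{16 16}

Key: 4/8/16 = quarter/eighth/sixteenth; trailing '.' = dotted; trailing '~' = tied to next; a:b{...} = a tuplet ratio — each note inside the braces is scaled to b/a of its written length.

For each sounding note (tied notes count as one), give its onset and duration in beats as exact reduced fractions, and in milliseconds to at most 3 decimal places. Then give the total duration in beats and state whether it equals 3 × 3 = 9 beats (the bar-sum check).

1) 0.0ms=0b +782.609ms=3/2b
2) 782.609ms=3/2b +260.87ms=1/2b
3) 1043.478ms=2b +260.87ms=1/2b
4) 1304.348ms=5/2b +260.87ms=1/2b
5) 1565.217ms=3b +782.609ms=3/2b
6) 2347.826ms=9/2b +782.609ms=3/2b
7) 3130.435ms=6b +782.609ms=3/2b
8) 3913.043ms=15/2b +391.304ms=3/4b
9) 4304.348ms=33/4b +391.304ms=3/4b
Σ=9b of 9 (115bpm 3/8) — PASS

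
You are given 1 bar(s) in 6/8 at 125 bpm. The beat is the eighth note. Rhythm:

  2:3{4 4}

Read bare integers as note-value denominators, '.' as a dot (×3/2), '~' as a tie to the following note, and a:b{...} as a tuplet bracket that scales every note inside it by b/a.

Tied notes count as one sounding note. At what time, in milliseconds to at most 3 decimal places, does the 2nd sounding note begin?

1. 0.0ms @ 0 + 1440.0ms (3)
2. 1440.0ms @ 3 + 1440.0ms (3)

note 2 onset = 3b = 1440.0ms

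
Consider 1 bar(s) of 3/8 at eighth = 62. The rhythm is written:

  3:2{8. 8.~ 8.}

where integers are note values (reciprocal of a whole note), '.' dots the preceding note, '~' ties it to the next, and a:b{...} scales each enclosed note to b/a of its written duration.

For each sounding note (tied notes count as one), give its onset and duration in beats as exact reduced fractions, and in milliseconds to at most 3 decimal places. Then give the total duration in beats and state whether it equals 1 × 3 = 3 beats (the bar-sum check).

1) 0.0ms=0b +967.742ms=1b
2) 967.742ms=1b +1935.484ms=2b
Σ=3b of 3 (62bpm 3/8) — PASS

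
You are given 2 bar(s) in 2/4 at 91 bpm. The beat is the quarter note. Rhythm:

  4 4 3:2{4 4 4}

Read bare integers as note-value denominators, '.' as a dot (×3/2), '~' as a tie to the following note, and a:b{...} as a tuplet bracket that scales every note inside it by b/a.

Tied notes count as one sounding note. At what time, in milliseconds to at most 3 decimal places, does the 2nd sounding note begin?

1. 0.0ms @ 0 + 659.341ms (1)
2. 659.341ms @ 1 + 659.341ms (1)
3. 1318.681ms @ 2 + 439.56ms (2/3)
4. 1758.242ms @ 8/3 + 439.56ms (2/3)
5. 2197.802ms @ 10/3 + 439.56ms (2/3)

note 2 onset = 1b = 659.341ms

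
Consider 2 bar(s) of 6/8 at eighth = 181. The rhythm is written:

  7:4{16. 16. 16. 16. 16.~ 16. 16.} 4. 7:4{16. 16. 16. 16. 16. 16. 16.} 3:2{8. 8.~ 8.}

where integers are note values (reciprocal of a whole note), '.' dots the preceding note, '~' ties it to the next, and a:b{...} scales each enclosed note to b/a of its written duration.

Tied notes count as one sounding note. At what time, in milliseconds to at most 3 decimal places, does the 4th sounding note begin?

1. 0.0ms @ 0 + 142.068ms (3/7)
2. 142.068ms @ 3/7 + 142.068ms (3/7)
3. 284.136ms @ 6/7 + 142.068ms (3/7)
4. 426.204ms @ 9/7 + 142.068ms (3/7)
5. 568.272ms @ 12/7 + 284.136ms (6/7)
6. 852.407ms @ 18/7 + 142.068ms (3/7)
7. 994.475ms @ 3 + 994.475ms (3)
8. 1988.95ms @ 6 + 142.068ms (3/7)
9. 2131.018ms @ 45/7 + 142.068ms (3/7)
10. 2273.086ms @ 48/7 + 142.068ms (3/7)
11. 2415.154ms @ 51/7 + 142.068ms (3/7)
12. 2557.222ms @ 54/7 + 142.068ms (3/7)
13. 2699.29ms @ 57/7 + 142.068ms (3/7)
14. 2841.358ms @ 60/7 + 142.068ms (3/7)
15. 2983.425ms @ 9 + 331.492ms (1)
16. 3314.917ms @ 10 + 662.983ms (2)

note 4 onset = 9/7b = 426.204ms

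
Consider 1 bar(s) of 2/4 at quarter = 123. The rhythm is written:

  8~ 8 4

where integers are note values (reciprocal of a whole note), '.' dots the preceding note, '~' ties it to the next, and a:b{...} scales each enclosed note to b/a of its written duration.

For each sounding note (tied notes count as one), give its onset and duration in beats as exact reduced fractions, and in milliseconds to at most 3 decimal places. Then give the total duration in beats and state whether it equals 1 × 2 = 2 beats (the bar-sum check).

1) 0.0ms=0b +487.805ms=1b
2) 487.805ms=1b +487.805ms=1b
Σ=2b of 2 (123bpm 2/4) — PASS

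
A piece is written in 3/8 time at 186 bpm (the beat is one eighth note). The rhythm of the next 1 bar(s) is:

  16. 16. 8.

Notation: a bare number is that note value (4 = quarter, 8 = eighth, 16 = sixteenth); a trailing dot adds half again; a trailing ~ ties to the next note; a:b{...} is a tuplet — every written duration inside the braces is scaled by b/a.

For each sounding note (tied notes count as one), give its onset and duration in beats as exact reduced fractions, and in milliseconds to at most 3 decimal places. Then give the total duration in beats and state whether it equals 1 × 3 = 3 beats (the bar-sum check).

1) 0.0ms=0b +241.935ms=3/4b
2) 241.935ms=3/4b +241.935ms=3/4b
3) 483.871ms=3/2b +483.871ms=3/2b
Σ=3b of 3 (186bpm 3/8) — PASS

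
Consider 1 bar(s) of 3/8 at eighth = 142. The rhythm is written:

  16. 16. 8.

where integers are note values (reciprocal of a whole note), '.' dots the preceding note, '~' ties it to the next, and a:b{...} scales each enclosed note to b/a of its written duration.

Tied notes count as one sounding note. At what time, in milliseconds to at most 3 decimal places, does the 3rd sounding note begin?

1. 0.0ms @ 0 + 316.901ms (3/4)
2. 316.901ms @ 3/4 + 316.901ms (3/4)
3. 633.803ms @ 3/2 + 633.803ms (3/2)

note 3 onset = 3/2b = 633.803ms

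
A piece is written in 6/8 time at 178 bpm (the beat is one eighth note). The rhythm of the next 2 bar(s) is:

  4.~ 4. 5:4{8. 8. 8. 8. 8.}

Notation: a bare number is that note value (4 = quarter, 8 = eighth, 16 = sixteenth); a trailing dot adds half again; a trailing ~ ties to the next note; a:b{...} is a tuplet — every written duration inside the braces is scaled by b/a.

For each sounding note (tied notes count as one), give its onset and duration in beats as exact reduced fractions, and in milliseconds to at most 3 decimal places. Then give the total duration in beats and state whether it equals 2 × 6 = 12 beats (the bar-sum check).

1) 0.0ms=0b +2022.472ms=6b
2) 2022.472ms=6b +404.494ms=6/5b
3) 2426.966ms=36/5b +404.494ms=6/5b
4) 2831.461ms=42/5b +404.494ms=6/5b
5) 3235.955ms=48/5b +404.494ms=6/5b
6) 3640.449ms=54/5b +404.494ms=6/5b
Σ=12b of 12 (178bpm 6/8) — PASS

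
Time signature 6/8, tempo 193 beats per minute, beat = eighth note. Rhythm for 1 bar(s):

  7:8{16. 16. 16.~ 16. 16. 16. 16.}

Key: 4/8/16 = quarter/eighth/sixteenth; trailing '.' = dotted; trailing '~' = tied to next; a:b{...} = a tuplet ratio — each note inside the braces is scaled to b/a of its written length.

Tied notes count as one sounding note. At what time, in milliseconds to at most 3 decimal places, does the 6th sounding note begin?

1. 0.0ms @ 0 + 266.469ms (6/7)
2. 266.469ms @ 6/7 + 266.469ms (6/7)
3. 532.939ms @ 12/7 + 532.939ms (12/7)
4. 1065.877ms @ 24/7 + 266.469ms (6/7)
5. 1332.346ms @ 30/7 + 266.469ms (6/7)
6. 1598.816ms @ 36/7 + 266.469ms (6/7)

note 6 onset = 36/7b = 1598.816ms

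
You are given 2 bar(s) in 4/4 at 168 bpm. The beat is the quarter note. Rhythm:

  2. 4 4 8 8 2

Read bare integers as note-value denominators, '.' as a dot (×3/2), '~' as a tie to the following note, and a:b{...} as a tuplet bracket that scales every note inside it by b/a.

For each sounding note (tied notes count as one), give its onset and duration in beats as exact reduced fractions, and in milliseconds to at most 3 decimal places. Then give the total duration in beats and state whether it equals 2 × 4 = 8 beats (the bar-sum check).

1) 0.0ms=0b +1071.429ms=3b
2) 1071.429ms=3b +357.143ms=1b
3) 1428.571ms=4b +357.143ms=1b
4) 1785.714ms=5b +178.571ms=1/2b
5) 1964.286ms=11/2b +178.571ms=1/2b
6) 2142.857ms=6b +714.286ms=2b
Σ=8b of 8 (168bpm 4/4) — PASS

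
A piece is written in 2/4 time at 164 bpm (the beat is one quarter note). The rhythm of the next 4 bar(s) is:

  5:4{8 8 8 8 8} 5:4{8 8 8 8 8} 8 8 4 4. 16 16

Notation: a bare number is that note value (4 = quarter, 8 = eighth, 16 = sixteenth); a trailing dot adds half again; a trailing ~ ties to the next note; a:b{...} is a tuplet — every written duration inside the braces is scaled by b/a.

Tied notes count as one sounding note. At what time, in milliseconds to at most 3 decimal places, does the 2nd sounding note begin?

1. 0.0ms @ 0 + 146.341ms (2/5)
2. 146.341ms @ 2/5 + 146.341ms (2/5)
3. 292.683ms @ 4/5 + 146.341ms (2/5)
4. 439.024ms @ 6/5 + 146.341ms (2/5)
5. 585.366ms @ 8/5 + 146.341ms (2/5)
6. 731.707ms @ 2 + 146.341ms (2/5)
7. 878.049ms @ 12/5 + 146.341ms (2/5)
8. 1024.39ms @ 14/5 + 146.341ms (2/5)
9. 1170.732ms @ 16/5 + 146.341ms (2/5)
10. 1317.073ms @ 18/5 + 146.341ms (2/5)
11. 1463.415ms @ 4 + 182.927ms (1/2)
12. 1646.341ms @ 9/2 + 182.927ms (1/2)
13. 1829.268ms @ 5 + 365.854ms (1)
14. 2195.122ms @ 6 + 548.78ms (3/2)
15. 2743.902ms @ 15/2 + 91.463ms (1/4)
16. 2835.366ms @ 31/4 + 91.463ms (1/4)

note 2 onset = 2/5b = 146.341ms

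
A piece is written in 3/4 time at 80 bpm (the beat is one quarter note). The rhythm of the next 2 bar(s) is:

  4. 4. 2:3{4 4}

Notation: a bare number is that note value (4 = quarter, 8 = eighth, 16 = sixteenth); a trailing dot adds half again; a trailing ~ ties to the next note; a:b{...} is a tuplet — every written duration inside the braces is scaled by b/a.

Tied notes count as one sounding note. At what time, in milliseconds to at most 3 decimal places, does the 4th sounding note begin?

1. 0.0ms @ 0 + 1125.0ms (3/2)
2. 1125.0ms @ 3/2 + 1125.0ms (3/2)
3. 2250.0ms @ 3 + 1125.0ms (3/2)
4. 3375.0ms @ 9/2 + 1125.0ms (3/2)

note 4 onset = 9/2b = 3375.0ms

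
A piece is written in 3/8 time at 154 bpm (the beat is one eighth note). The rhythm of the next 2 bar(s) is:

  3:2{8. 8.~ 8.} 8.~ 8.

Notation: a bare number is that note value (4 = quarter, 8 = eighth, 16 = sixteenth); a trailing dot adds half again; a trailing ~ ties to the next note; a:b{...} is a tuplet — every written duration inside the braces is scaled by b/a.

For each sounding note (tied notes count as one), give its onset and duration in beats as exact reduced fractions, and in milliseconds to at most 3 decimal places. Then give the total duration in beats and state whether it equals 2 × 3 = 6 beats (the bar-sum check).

1) 0.0ms=0b +389.61ms=1b
2) 389.61ms=1b +779.221ms=2b
3) 1168.831ms=3b +1168.831ms=3b
Σ=6b of 6 (154bpm 3/8) — PASS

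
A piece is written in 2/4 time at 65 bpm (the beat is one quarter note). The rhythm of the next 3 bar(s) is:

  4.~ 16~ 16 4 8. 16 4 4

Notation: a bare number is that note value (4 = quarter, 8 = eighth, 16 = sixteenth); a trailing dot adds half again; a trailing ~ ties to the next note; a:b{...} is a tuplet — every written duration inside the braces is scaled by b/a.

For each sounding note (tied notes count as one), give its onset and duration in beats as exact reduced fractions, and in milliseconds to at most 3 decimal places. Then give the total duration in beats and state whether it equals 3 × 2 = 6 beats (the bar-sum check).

1) 0.0ms=0b +1846.154ms=2b
2) 1846.154ms=2b +923.077ms=1b
3) 2769.231ms=3b +692.308ms=3/4b
4) 3461.538ms=15/4b +230.769ms=1/4b
5) 3692.308ms=4b +923.077ms=1b
6) 4615.385ms=5b +923.077ms=1b
Σ=6b of 6 (65bpm 2/4) — PASS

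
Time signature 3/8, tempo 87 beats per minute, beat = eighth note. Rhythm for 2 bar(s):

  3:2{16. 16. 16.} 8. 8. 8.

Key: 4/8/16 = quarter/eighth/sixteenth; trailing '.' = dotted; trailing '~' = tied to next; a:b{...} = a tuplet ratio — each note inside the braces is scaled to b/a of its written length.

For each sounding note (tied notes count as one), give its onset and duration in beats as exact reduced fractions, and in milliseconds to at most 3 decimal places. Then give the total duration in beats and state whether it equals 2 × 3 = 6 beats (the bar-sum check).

1) 0.0ms=0b +344.828ms=1/2b
2) 344.828ms=1/2b +344.828ms=1/2b
3) 689.655ms=1b +344.828ms=1/2b
4) 1034.483ms=3/2b +1034.483ms=3/2b
5) 2068.966ms=3b +1034.483ms=3/2b
6) 3103.448ms=9/2b +1034.483ms=3/2b
Σ=6b of 6 (87bpm 3/8) — PASS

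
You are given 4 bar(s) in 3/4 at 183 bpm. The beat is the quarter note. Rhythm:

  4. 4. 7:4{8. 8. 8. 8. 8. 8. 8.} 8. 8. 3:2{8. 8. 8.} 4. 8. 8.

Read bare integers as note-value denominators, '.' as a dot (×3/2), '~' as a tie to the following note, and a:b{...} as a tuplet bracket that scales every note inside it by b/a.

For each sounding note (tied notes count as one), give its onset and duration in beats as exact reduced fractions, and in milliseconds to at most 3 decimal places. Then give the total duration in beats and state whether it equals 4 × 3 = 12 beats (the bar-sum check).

1) 0.0ms=0b +491.803ms=3/2b
2) 491.803ms=3/2b +491.803ms=3/2b
3) 983.607ms=3b +140.515ms=3/7b
4) 1124.122ms=24/7b +140.515ms=3/7b
5) 1264.637ms=27/7b +140.515ms=3/7b
6) 1405.152ms=30/7b +140.515ms=3/7b
7) 1545.667ms=33/7b +140.515ms=3/7b
8) 1686.183ms=36/7b +140.515ms=3/7b
9) 1826.698ms=39/7b +140.515ms=3/7b
10) 1967.213ms=6b +245.902ms=3/4b
11) 2213.115ms=27/4b +245.902ms=3/4b
12) 2459.016ms=15/2b +163.934ms=1/2b
13) 2622.951ms=8b +163.934ms=1/2b
14) 2786.885ms=17/2b +163.934ms=1/2b
15) 2950.82ms=9b +491.803ms=3/2b
16) 3442.623ms=21/2b +245.902ms=3/4b
17) 3688.525ms=45/4b +245.902ms=3/4b
Σ=12b of 12 (183bpm 3/4) — PASS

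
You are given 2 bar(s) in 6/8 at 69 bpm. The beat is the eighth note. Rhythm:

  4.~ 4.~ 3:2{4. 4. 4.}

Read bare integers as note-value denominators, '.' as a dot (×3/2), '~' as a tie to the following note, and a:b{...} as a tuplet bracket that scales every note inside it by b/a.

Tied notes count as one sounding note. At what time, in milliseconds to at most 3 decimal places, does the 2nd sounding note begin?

note 2 onset = 8b = 6956.522ms

1. 0.0ms @ 0 + 6956.522ms (8)
2. 6956.522ms @ 8 + 1739.13ms (2)
3. 8695.652ms @ 10 + 1739.13ms (2)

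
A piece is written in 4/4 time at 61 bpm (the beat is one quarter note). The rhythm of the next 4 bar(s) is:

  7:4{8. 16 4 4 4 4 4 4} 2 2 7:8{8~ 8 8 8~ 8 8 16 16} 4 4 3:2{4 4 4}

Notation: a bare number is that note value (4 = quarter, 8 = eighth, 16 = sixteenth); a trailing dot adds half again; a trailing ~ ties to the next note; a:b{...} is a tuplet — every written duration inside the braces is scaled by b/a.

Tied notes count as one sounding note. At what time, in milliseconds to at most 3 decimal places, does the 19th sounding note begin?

note 19 onset = 14b = 13770.492ms

1. 0.0ms @ 0 + 421.546ms (3/7)
2. 421.546ms @ 3/7 + 140.515ms (1/7)
3. 562.061ms @ 4/7 + 562.061ms (4/7)
4. 1124.122ms @ 8/7 + 562.061ms (4/7)
5. 1686.183ms @ 12/7 + 562.061ms (4/7)
6. 2248.244ms @ 16/7 + 562.061ms (4/7)
7. 2810.304ms @ 20/7 + 562.061ms (4/7)
8. 3372.365ms @ 24/7 + 562.061ms (4/7)
9. 3934.426ms @ 4 + 1967.213ms (2)
10. 5901.639ms @ 6 + 1967.213ms (2)
11. 7868.852ms @ 8 + 1124.122ms (8/7)
12. 8992.974ms @ 64/7 + 562.061ms (4/7)
13. 9555.035ms @ 68/7 + 1124.122ms (8/7)
14. 10679.157ms @ 76/7 + 562.061ms (4/7)
15. 11241.218ms @ 80/7 + 281.03ms (2/7)
16. 11522.248ms @ 82/7 + 281.03ms (2/7)
17. 11803.279ms @ 12 + 983.607ms (1)
18. 12786.885ms @ 13 + 983.607ms (1)
19. 13770.492ms @ 14 + 655.738ms (2/3)
20. 14426.23ms @ 44/3 + 655.738ms (2/3)
21. 15081.967ms @ 46/3 + 655.738ms (2/3)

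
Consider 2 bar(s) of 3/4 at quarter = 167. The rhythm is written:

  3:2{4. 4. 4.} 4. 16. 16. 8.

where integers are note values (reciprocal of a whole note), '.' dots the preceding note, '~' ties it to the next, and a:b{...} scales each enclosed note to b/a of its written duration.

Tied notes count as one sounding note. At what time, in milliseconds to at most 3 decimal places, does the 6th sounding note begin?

note 6 onset = 39/8b = 1751.497ms

1. 0.0ms @ 0 + 359.281ms (1)
2. 359.281ms @ 1 + 359.281ms (1)
3. 718.563ms @ 2 + 359.281ms (1)
4. 1077.844ms @ 3 + 538.922ms (3/2)
5. 1616.766ms @ 9/2 + 134.731ms (3/8)
6. 1751.497ms @ 39/8 + 134.731ms (3/8)
7. 1886.228ms @ 21/4 + 269.461ms (3/4)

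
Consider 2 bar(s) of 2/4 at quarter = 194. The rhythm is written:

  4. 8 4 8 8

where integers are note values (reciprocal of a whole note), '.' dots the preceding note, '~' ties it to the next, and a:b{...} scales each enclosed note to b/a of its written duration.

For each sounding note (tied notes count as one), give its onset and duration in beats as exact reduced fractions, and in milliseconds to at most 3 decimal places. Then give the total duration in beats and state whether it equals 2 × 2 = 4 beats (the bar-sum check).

1) 0.0ms=0b +463.918ms=3/2b
2) 463.918ms=3/2b +154.639ms=1/2b
3) 618.557ms=2b +309.278ms=1b
4) 927.835ms=3b +154.639ms=1/2b
5) 1082.474ms=7/2b +154.639ms=1/2b
Σ=4b of 4 (194bpm 2/4) — PASS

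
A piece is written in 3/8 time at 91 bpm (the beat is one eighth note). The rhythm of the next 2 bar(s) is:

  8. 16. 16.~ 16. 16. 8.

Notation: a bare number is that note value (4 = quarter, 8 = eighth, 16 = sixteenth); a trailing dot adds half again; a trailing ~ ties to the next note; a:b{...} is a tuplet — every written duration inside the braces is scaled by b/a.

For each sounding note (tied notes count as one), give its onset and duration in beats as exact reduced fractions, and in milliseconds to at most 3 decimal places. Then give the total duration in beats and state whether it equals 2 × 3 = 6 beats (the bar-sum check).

1) 0.0ms=0b +989.011ms=3/2b
2) 989.011ms=3/2b +494.505ms=3/4b
3) 1483.516ms=9/4b +989.011ms=3/2b
4) 2472.527ms=15/4b +494.505ms=3/4b
5) 2967.033ms=9/2b +989.011ms=3/2b
Σ=6b of 6 (91bpm 3/8) — PASS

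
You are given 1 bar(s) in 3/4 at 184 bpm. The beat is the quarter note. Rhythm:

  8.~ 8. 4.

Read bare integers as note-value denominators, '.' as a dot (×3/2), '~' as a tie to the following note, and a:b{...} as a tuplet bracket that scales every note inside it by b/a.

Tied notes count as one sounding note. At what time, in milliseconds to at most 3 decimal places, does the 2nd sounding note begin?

1. 0.0ms @ 0 + 489.13ms (3/2)
2. 489.13ms @ 3/2 + 489.13ms (3/2)

note 2 onset = 3/2b = 489.13ms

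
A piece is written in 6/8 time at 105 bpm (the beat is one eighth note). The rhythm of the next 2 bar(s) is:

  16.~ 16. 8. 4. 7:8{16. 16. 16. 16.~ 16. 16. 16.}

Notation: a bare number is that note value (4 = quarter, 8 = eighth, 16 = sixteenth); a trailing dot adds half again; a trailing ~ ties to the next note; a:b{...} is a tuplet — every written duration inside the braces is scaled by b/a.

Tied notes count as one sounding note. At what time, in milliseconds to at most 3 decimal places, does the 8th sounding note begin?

note 8 onset = 72/7b = 5877.551ms

1. 0.0ms @ 0 + 857.143ms (3/2)
2. 857.143ms @ 3/2 + 857.143ms (3/2)
3. 1714.286ms @ 3 + 1714.286ms (3)
4. 3428.571ms @ 6 + 489.796ms (6/7)
5. 3918.367ms @ 48/7 + 489.796ms (6/7)
6. 4408.163ms @ 54/7 + 489.796ms (6/7)
7. 4897.959ms @ 60/7 + 979.592ms (12/7)
8. 5877.551ms @ 72/7 + 489.796ms (6/7)
9. 6367.347ms @ 78/7 + 489.796ms (6/7)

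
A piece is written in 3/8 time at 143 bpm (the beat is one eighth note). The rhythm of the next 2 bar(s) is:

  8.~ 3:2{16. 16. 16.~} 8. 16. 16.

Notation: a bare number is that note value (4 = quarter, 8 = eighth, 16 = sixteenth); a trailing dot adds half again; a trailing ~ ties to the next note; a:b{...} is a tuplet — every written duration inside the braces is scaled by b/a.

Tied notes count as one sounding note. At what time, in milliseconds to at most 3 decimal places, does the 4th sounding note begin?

1. 0.0ms @ 0 + 839.161ms (2)
2. 839.161ms @ 2 + 209.79ms (1/2)
3. 1048.951ms @ 5/2 + 839.161ms (2)
4. 1888.112ms @ 9/2 + 314.685ms (3/4)
5. 2202.797ms @ 21/4 + 314.685ms (3/4)

note 4 onset = 9/2b = 1888.112ms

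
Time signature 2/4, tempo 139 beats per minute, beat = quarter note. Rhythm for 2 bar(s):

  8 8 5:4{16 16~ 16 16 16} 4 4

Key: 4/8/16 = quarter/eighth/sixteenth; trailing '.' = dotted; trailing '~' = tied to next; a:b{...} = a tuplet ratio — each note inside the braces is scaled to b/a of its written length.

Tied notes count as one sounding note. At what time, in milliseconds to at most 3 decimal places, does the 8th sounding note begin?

1. 0.0ms @ 0 + 215.827ms (1/2)
2. 215.827ms @ 1/2 + 215.827ms (1/2)
3. 431.655ms @ 1 + 86.331ms (1/5)
4. 517.986ms @ 6/5 + 172.662ms (2/5)
5. 690.647ms @ 8/5 + 86.331ms (1/5)
6. 776.978ms @ 9/5 + 86.331ms (1/5)
7. 863.309ms @ 2 + 431.655ms (1)
8. 1294.964ms @ 3 + 431.655ms (1)

note 8 onset = 3b = 1294.964ms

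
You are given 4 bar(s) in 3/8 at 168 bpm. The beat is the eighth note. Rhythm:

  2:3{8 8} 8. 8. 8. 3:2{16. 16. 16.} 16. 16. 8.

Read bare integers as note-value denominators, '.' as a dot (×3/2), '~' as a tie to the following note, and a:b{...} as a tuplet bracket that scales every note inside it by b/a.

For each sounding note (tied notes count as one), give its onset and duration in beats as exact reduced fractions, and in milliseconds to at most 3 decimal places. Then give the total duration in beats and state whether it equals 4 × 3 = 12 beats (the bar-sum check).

1) 0.0ms=0b +535.714ms=3/2b
2) 535.714ms=3/2b +535.714ms=3/2b
3) 1071.429ms=3b +535.714ms=3/2b
4) 1607.143ms=9/2b +535.714ms=3/2b
5) 2142.857ms=6b +535.714ms=3/2b
6) 2678.571ms=15/2b +178.571ms=1/2b
7) 2857.143ms=8b +178.571ms=1/2b
8) 3035.714ms=17/2b +178.571ms=1/2b
9) 3214.286ms=9b +267.857ms=3/4b
10) 3482.143ms=39/4b +267.857ms=3/4b
11) 3750.0ms=21/2b +535.714ms=3/2b
Σ=12b of 12 (168bpm 3/8) — PASS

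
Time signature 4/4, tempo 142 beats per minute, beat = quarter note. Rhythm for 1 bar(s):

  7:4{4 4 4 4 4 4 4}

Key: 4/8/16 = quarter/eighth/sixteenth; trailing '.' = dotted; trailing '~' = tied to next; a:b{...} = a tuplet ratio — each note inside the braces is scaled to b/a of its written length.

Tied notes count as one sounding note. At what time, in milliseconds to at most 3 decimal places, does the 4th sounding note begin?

note 4 onset = 12/7b = 724.346ms

1. 0.0ms @ 0 + 241.449ms (4/7)
2. 241.449ms @ 4/7 + 241.449ms (4/7)
3. 482.897ms @ 8/7 + 241.449ms (4/7)
4. 724.346ms @ 12/7 + 241.449ms (4/7)
5. 965.795ms @ 16/7 + 241.449ms (4/7)
6. 1207.243ms @ 20/7 + 241.449ms (4/7)
7. 1448.692ms @ 24/7 + 241.449ms (4/7)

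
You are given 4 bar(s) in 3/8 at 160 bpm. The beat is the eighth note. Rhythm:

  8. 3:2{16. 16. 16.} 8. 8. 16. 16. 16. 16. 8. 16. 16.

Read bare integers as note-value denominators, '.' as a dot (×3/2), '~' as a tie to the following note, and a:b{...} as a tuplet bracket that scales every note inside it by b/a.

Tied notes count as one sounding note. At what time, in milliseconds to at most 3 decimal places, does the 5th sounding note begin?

1. 0.0ms @ 0 + 562.5ms (3/2)
2. 562.5ms @ 3/2 + 187.5ms (1/2)
3. 750.0ms @ 2 + 187.5ms (1/2)
4. 937.5ms @ 5/2 + 187.5ms (1/2)
5. 1125.0ms @ 3 + 562.5ms (3/2)
6. 1687.5ms @ 9/2 + 562.5ms (3/2)
7. 2250.0ms @ 6 + 281.25ms (3/4)
8. 2531.25ms @ 27/4 + 281.25ms (3/4)
9. 2812.5ms @ 15/2 + 281.25ms (3/4)
10. 3093.75ms @ 33/4 + 281.25ms (3/4)
11. 3375.0ms @ 9 + 562.5ms (3/2)
12. 3937.5ms @ 21/2 + 281.25ms (3/4)
13. 4218.75ms @ 45/4 + 281.25ms (3/4)

note 5 onset = 3b = 1125.0ms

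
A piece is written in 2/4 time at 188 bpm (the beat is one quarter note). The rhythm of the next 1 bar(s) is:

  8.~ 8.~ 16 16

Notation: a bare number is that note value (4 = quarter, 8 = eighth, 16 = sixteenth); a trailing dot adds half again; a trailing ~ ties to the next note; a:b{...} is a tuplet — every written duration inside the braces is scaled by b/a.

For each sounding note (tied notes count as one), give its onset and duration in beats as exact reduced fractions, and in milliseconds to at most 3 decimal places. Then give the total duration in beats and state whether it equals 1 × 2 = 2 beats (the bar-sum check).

1) 0.0ms=0b +558.511ms=7/4b
2) 558.511ms=7/4b +79.787ms=1/4b
Σ=2b of 2 (188bpm 2/4) — PASS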